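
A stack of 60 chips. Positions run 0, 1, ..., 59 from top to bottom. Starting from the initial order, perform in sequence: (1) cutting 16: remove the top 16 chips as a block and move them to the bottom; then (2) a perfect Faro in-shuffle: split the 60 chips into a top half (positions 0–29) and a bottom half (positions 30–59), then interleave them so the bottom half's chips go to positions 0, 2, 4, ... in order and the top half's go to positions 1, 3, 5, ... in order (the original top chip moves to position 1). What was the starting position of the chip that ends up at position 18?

55

Undo the operations in reverse order, starting from position 18:
  undo op 2 (in-shuffle, from bottom half): 18 ← 39
  undo op 1 (cut 16): 39 ← 55
So the chip at position 18 came from original position 55.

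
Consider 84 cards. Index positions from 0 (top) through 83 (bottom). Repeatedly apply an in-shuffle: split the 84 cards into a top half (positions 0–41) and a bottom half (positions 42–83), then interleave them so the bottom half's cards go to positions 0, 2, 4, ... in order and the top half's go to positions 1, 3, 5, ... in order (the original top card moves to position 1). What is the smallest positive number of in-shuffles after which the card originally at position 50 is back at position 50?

4

Follow position 50 under repeated in-shuffles:
50 → 16 → 33 → 67 → 50
It first returns after 4 in-shuffles.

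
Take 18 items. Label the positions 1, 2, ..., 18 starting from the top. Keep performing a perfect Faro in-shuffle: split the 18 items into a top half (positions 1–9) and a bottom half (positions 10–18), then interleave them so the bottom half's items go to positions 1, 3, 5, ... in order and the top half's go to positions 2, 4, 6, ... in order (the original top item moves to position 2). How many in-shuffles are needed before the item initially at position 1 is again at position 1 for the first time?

18

Follow position 1 under repeated in-shuffles:
1 → 2 → 4 → 8 → 16 → 13 → 7 → 14 → 9 → 18 → 17 → 15 → 11 → 3 → 6 → 12 → 5 → 10 → 1
It first returns after 18 in-shuffles.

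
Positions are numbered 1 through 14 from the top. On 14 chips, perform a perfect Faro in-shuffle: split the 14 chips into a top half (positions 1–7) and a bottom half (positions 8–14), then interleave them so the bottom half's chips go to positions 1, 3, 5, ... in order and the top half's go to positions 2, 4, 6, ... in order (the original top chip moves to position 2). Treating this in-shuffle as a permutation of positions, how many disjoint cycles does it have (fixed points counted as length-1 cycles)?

4

Trace each unvisited position around until it returns:
(1 2 4 8) (3 6 12 9) (5 10) (7 14 13 11)
4 cycles in total.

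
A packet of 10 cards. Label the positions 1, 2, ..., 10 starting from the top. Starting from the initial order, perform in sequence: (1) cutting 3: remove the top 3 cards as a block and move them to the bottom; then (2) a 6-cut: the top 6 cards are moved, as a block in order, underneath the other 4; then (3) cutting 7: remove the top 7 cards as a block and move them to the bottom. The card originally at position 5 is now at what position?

9

Track the card from position 5 forward through each operation:
  after op 1 (cut 3): 5 → 2
  after op 2 (cut 6): 2 → 6
  after op 3 (cut 7): 6 → 9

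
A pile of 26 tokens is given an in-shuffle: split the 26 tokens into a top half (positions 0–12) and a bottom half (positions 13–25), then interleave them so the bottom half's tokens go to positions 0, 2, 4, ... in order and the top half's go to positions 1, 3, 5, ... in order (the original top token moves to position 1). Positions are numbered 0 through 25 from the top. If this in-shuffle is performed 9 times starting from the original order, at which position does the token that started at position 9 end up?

Track the token's position through each in-shuffle:
9 → 19 → 12 → 25 → 24 → 22 → 18 → 10 → 21 → 16

16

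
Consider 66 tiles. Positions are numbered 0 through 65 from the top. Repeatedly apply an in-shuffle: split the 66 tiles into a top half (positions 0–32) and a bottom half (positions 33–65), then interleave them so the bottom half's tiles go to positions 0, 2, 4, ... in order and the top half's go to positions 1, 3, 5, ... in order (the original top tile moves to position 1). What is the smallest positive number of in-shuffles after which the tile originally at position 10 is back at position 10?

Follow position 10 under repeated in-shuffles:
10 → 21 → 43 → 20 → 41 → 16 → 33 → 0 → ... → 10 (length 66)
It first returns after 66 in-shuffles.

66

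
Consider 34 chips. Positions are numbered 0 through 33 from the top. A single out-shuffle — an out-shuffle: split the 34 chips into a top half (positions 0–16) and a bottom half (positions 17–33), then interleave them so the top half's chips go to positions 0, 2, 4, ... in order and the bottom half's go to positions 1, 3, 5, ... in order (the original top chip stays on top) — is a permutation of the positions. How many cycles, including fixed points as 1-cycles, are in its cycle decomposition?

6

Trace each unvisited position around until it returns:
(0) (1 2 4 8 16 32 31 29 25 17) (3 6 12 24 15 30 27 21 9 18) (5 10 20 7 14 28 23 13 26 19) (11 22) (33)
6 cycles in total.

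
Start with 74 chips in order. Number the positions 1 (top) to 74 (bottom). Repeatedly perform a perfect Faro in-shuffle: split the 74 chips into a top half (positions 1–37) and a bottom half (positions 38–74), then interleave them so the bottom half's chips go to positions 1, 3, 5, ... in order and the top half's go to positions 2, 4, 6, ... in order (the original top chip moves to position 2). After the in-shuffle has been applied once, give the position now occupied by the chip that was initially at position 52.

29

Track the chip's position through each in-shuffle:
52 → 29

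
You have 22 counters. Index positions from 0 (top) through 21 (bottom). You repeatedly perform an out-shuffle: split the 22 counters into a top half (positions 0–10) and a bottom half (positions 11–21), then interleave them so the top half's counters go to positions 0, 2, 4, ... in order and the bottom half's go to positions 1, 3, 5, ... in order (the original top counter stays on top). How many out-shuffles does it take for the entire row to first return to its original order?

The out-shuffle permutes the 22 positions with cycle lengths [1, 1, 2, 3, 3, 6, 6].
Every counter is home exactly when every cycle has completed a whole number of laps, i.e. after lcm(1, 2, 3, 6) = 6 out-shuffles.

6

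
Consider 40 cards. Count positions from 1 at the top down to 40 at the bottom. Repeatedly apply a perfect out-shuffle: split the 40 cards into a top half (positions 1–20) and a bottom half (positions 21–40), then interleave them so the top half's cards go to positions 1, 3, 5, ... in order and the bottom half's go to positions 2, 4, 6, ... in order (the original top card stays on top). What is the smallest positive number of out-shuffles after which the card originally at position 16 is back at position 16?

12

Follow position 16 under repeated out-shuffles:
16 → 31 → 22 → 4 → 7 → 13 → 25 → 10 → 19 → 37 → 34 → 28 → 16
It first returns after 12 out-shuffles.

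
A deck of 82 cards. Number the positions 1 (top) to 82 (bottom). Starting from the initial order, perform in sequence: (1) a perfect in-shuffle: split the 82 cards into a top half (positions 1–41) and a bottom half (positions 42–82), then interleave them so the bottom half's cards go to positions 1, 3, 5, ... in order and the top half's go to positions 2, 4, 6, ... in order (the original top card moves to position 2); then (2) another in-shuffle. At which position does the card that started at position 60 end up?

74

Track the card from position 60 forward through each operation:
  after op 1 (in-shuffle): 60 → 37
  after op 2 (in-shuffle): 37 → 74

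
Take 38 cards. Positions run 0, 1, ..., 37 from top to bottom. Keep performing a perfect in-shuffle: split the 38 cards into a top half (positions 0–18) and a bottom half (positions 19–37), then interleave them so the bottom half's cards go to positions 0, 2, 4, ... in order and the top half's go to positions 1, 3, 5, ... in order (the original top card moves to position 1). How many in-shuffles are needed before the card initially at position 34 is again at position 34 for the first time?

12

Follow position 34 under repeated in-shuffles:
34 → 30 → 22 → 6 → 13 → 27 → 16 → 33 → 28 → 18 → 37 → 36 → 34
It first returns after 12 in-shuffles.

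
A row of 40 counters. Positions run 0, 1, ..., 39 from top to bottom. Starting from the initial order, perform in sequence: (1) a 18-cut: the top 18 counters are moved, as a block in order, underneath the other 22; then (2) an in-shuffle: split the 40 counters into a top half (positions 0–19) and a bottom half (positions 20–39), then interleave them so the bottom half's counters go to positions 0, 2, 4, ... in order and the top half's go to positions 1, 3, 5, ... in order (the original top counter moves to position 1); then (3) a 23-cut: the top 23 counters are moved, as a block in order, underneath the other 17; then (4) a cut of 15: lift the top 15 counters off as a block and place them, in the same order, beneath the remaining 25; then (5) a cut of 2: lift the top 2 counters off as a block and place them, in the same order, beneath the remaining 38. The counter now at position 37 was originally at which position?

Undo the operations in reverse order, starting from position 37:
  undo op 5 (cut 2): 37 ← 39
  undo op 4 (cut 15): 39 ← 14
  undo op 3 (cut 23): 14 ← 37
  undo op 2 (in-shuffle, from top half): 37 ← 18
  undo op 1 (cut 18): 18 ← 36
So the counter at position 37 came from original position 36.

36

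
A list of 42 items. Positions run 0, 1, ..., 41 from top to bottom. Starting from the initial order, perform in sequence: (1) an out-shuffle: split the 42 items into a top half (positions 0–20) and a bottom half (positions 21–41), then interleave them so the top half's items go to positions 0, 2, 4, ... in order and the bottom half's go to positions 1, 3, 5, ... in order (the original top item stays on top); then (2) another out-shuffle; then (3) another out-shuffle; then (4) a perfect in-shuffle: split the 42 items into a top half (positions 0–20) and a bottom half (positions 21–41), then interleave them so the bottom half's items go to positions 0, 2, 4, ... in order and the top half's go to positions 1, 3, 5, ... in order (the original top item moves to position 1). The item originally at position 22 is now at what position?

25

Track the item from position 22 forward through each operation:
  after op 1 (out-shuffle): 22 → 3
  after op 2 (out-shuffle): 3 → 6
  after op 3 (out-shuffle): 6 → 12
  after op 4 (in-shuffle): 12 → 25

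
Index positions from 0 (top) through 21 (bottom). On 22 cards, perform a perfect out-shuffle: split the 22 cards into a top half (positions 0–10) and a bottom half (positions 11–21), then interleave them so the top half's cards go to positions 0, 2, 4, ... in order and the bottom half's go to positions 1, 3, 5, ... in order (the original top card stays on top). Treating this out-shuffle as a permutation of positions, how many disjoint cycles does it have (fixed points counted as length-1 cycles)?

Trace each unvisited position around until it returns:
(0) (1 2 4 8 16 11) (3 6 12) (5 10 20 19 17 13) (7 14) (9 18 15) (21)
7 cycles in total.

7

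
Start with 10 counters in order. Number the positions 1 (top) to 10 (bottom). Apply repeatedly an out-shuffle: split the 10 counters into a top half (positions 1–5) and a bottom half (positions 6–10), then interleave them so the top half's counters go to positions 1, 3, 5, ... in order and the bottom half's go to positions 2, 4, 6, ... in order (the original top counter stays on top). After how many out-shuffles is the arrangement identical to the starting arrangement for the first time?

6

The out-shuffle permutes the 10 positions with cycle lengths [1, 1, 2, 6].
Every counter is home exactly when every cycle has completed a whole number of laps, i.e. after lcm(1, 2, 6) = 6 out-shuffles.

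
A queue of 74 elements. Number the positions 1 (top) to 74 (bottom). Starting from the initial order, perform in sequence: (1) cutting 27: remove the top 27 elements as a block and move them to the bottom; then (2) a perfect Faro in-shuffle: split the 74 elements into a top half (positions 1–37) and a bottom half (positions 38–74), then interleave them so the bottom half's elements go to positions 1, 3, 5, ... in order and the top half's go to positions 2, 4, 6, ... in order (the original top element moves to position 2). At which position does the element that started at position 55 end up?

Track the element from position 55 forward through each operation:
  after op 1 (cut 27): 55 → 28
  after op 2 (in-shuffle): 28 → 56

56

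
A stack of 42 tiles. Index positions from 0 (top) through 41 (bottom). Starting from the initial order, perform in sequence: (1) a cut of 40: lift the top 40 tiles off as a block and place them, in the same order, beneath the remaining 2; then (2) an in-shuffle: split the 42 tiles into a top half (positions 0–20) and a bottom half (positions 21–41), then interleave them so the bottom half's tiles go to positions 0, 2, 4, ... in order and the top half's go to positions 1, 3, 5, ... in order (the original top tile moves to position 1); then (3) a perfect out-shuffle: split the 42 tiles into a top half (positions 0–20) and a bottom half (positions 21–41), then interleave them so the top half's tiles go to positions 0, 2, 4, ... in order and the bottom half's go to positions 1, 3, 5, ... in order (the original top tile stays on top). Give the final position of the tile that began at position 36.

Track the tile from position 36 forward through each operation:
  after op 1 (cut 40): 36 → 38
  after op 2 (in-shuffle): 38 → 34
  after op 3 (out-shuffle): 34 → 27

27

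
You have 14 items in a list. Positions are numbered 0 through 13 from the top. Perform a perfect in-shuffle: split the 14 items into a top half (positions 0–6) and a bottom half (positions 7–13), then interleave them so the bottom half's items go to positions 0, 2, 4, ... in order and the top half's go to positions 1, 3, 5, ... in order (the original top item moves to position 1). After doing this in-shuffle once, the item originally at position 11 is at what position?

8

Track the item's position through each in-shuffle:
11 → 8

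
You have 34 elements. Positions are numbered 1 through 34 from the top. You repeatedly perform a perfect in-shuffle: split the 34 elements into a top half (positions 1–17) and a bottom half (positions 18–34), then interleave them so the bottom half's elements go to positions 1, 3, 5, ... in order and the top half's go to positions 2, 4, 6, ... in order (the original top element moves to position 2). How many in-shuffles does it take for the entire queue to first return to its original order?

12

The in-shuffle permutes the 34 positions with cycle lengths [3, 3, 4, 12, 12].
Every element is home exactly when every cycle has completed a whole number of laps, i.e. after lcm(3, 4, 12) = 12 in-shuffles.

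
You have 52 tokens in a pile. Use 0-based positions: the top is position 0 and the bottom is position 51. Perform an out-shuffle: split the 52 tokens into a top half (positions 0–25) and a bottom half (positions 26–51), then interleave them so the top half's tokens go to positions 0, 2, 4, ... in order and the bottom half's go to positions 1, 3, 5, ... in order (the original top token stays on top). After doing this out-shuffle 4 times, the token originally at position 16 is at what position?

1

Track the token's position through each out-shuffle:
16 → 32 → 13 → 26 → 1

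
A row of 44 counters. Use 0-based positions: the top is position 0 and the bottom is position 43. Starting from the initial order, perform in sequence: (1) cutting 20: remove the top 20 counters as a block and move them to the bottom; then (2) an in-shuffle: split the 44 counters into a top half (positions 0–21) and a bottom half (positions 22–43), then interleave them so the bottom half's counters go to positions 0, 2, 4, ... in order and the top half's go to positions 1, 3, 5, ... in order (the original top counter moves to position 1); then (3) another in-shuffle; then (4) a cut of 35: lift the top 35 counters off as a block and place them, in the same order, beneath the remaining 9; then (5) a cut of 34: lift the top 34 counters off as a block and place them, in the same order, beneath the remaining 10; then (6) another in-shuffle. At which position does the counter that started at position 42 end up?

Track the counter from position 42 forward through each operation:
  after op 1 (cut 20): 42 → 22
  after op 2 (in-shuffle): 22 → 0
  after op 3 (in-shuffle): 0 → 1
  after op 4 (cut 35): 1 → 10
  after op 5 (cut 34): 10 → 20
  after op 6 (in-shuffle): 20 → 41

41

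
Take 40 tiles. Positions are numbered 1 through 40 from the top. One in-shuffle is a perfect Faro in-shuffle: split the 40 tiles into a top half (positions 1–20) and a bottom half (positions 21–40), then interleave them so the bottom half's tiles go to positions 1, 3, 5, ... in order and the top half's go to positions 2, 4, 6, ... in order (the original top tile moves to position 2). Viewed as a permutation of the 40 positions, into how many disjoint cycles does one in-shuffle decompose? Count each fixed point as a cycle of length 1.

Trace each unvisited position around until it returns:
(1 2 4 8 16 32 ... len 20) (3 6 12 24 7 14 ... len 20)
2 cycles in total.

2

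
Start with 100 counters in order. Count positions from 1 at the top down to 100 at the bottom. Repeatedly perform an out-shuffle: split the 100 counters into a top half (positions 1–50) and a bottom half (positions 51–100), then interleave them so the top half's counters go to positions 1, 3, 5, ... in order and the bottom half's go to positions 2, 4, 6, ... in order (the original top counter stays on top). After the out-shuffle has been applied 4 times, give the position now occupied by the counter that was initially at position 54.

Track the counter's position through each out-shuffle:
54 → 8 → 15 → 29 → 57

57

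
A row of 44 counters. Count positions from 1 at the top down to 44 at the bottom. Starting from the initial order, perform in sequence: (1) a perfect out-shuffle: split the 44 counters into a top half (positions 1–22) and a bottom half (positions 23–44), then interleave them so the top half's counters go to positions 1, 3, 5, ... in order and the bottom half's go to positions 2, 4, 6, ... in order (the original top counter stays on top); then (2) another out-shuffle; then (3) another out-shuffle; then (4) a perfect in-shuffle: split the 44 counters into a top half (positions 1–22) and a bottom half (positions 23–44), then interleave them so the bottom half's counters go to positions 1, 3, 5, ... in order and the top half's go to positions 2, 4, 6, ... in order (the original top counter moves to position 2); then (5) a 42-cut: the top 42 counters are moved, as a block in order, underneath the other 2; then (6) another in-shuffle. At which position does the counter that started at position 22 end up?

Track the counter from position 22 forward through each operation:
  after op 1 (out-shuffle): 22 → 43
  after op 2 (out-shuffle): 43 → 42
  after op 3 (out-shuffle): 42 → 40
  after op 4 (in-shuffle): 40 → 35
  after op 5 (cut 42): 35 → 37
  after op 6 (in-shuffle): 37 → 29

29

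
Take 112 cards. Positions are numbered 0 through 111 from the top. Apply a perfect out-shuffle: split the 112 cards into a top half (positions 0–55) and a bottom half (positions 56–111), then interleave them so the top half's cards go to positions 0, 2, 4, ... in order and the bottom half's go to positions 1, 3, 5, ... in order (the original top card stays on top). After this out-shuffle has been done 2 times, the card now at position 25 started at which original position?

34

Work backwards from position 25, undoing one out-shuffle at a time:
25 ← 68 ← 34
So the card now at position 25 started at position 34.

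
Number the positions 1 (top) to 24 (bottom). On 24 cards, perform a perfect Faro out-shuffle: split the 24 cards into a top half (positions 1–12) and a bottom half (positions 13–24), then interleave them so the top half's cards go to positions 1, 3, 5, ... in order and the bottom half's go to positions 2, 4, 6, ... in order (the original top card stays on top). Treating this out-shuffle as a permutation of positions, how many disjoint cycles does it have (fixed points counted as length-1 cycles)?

Trace each unvisited position around until it returns:
(1) (2 3 5 9 17 10 ... len 11) (6 11 21 18 12 23 ... len 11) (24)
4 cycles in total.

4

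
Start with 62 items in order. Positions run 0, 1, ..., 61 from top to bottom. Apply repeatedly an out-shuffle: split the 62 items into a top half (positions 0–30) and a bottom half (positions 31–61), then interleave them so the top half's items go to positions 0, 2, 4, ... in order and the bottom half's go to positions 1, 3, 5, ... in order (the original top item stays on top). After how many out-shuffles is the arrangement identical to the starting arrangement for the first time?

The out-shuffle permutes the 62 positions with cycle lengths [1, 1, 60].
Every item is home exactly when every cycle has completed a whole number of laps, i.e. after lcm(1, 60) = 60 out-shuffles.

60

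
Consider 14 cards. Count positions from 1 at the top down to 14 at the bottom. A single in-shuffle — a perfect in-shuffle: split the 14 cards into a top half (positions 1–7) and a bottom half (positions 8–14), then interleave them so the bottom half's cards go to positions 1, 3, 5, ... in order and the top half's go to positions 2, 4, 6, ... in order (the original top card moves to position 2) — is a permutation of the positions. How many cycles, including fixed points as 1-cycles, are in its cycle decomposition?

4

Trace each unvisited position around until it returns:
(1 2 4 8) (3 6 12 9) (5 10) (7 14 13 11)
4 cycles in total.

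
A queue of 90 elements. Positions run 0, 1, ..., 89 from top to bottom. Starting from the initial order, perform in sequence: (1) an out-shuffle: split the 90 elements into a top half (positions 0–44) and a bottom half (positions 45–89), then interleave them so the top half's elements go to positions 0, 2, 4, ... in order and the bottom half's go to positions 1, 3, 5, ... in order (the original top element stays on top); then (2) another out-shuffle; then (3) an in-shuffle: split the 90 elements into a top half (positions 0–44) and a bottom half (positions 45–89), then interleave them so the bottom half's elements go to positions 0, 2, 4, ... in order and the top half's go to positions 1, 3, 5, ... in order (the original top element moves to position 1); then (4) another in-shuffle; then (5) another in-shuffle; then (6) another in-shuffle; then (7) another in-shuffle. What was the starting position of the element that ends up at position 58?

Undo the operations in reverse order, starting from position 58:
  undo op 7 (in-shuffle, from bottom half): 58 ← 74
  undo op 6 (in-shuffle, from bottom half): 74 ← 82
  undo op 5 (in-shuffle, from bottom half): 82 ← 86
  undo op 4 (in-shuffle, from bottom half): 86 ← 88
  undo op 3 (in-shuffle, from bottom half): 88 ← 89
  undo op 2 (out-shuffle, from bottom half): 89 ← 89
  undo op 1 (out-shuffle, from bottom half): 89 ← 89
So the element at position 58 came from original position 89.

89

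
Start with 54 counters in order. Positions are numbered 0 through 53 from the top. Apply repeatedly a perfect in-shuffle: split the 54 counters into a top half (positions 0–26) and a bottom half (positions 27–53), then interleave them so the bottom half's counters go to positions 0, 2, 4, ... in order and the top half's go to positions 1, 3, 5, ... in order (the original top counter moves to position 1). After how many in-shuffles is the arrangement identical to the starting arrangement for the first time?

20

The in-shuffle permutes the 54 positions with cycle lengths [4, 10, 20, 20].
Every counter is home exactly when every cycle has completed a whole number of laps, i.e. after lcm(4, 10, 20) = 20 in-shuffles.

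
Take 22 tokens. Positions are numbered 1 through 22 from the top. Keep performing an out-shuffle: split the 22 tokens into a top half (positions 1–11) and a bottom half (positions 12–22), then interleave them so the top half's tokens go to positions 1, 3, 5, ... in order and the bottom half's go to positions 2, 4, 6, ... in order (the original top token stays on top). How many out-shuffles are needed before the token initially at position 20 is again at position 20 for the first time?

6

Follow position 20 under repeated out-shuffles:
20 → 18 → 14 → 6 → 11 → 21 → 20
It first returns after 6 out-shuffles.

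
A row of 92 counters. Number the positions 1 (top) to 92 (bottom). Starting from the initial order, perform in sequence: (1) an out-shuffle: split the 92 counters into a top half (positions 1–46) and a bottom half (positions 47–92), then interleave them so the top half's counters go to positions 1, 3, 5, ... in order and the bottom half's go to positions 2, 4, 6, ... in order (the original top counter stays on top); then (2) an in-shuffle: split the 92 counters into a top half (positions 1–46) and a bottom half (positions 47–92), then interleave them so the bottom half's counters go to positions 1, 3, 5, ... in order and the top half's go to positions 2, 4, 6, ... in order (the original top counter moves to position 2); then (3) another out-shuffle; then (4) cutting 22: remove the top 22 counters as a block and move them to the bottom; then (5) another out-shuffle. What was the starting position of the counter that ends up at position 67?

19

Undo the operations in reverse order, starting from position 67:
  undo op 5 (out-shuffle, from top half): 67 ← 34
  undo op 4 (cut 22): 34 ← 56
  undo op 3 (out-shuffle, from bottom half): 56 ← 74
  undo op 2 (in-shuffle, from top half): 74 ← 37
  undo op 1 (out-shuffle, from top half): 37 ← 19
So the counter at position 67 came from original position 19.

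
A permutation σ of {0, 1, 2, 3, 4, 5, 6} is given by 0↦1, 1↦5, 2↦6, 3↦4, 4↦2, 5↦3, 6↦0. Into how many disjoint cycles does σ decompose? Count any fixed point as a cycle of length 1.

1

Cycle decomposition: (0 1 5 3 4 2 6).
1 cycle.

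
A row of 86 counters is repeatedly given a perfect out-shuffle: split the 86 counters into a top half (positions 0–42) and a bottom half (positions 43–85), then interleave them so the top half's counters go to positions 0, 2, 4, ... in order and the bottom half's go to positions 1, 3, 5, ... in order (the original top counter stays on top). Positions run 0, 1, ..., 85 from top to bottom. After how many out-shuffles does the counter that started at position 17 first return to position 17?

4

Follow position 17 under repeated out-shuffles:
17 → 34 → 68 → 51 → 17
It first returns after 4 out-shuffles.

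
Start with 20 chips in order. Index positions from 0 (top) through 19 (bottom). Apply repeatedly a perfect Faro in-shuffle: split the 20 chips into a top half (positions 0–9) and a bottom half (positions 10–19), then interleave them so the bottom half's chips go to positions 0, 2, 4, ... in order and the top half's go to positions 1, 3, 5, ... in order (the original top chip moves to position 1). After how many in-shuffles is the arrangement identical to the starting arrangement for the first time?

6

The in-shuffle permutes the 20 positions with cycle lengths [2, 3, 3, 6, 6].
Every chip is home exactly when every cycle has completed a whole number of laps, i.e. after lcm(2, 3, 6) = 6 in-shuffles.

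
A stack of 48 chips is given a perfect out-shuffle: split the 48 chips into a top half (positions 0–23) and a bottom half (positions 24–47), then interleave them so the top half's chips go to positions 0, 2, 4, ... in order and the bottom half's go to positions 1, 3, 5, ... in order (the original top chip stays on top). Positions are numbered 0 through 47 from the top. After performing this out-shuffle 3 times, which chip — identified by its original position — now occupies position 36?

Work backwards from position 36, undoing one out-shuffle at a time:
36 ← 18 ← 9 ← 28
So the chip now at position 36 started at position 28.

28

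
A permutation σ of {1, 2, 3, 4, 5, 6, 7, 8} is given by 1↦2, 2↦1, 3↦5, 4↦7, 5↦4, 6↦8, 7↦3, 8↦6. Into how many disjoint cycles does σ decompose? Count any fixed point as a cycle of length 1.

Cycle decomposition: (1 2) (3 5 4 7) (6 8).
3 cycles.

3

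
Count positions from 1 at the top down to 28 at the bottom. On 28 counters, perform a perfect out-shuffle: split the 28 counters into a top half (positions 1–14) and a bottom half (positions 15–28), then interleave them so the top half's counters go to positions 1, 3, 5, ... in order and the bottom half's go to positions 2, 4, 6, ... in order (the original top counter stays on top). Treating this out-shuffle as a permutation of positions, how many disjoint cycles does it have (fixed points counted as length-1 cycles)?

5

Trace each unvisited position around until it returns:
(1) (2 3 5 9 17 6 ... len 18) (4 7 13 25 22 16) (10 19) (28)
5 cycles in total.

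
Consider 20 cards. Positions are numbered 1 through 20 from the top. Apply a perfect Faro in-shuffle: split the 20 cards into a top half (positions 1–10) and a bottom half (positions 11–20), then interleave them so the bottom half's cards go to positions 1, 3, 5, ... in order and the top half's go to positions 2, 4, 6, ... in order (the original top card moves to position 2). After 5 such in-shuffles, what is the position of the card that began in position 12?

6

Track the card's position through each in-shuffle:
12 → 3 → 6 → 12 → 3 → 6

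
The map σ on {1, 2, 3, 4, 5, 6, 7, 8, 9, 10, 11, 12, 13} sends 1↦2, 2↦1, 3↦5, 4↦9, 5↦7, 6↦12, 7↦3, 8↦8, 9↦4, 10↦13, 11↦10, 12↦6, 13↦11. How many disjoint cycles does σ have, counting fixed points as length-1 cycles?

Cycle decomposition: (1 2) (3 5 7) (4 9) (6 12) (8) (10 13 11).
6 cycles.

6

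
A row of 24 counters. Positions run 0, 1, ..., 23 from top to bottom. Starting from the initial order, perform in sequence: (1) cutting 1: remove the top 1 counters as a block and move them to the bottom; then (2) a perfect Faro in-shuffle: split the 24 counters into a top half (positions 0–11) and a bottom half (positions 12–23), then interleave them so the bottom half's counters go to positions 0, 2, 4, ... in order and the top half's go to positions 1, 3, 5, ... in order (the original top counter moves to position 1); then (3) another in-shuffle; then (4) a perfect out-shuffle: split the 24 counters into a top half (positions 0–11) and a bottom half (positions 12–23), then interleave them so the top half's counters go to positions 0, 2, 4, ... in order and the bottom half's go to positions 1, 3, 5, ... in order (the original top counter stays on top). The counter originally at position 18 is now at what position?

Track the counter from position 18 forward through each operation:
  after op 1 (cut 1): 18 → 17
  after op 2 (in-shuffle): 17 → 10
  after op 3 (in-shuffle): 10 → 21
  after op 4 (out-shuffle): 21 → 19

19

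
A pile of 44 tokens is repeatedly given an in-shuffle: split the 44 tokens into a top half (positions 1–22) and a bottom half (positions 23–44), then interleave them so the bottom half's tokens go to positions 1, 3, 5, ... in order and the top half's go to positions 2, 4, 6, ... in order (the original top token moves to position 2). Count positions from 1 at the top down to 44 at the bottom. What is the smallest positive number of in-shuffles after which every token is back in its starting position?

The in-shuffle permutes the 44 positions with cycle lengths [2, 4, 4, 4, 6, 12, 12].
Every token is home exactly when every cycle has completed a whole number of laps, i.e. after lcm(2, 4, 6, 12) = 12 in-shuffles.

12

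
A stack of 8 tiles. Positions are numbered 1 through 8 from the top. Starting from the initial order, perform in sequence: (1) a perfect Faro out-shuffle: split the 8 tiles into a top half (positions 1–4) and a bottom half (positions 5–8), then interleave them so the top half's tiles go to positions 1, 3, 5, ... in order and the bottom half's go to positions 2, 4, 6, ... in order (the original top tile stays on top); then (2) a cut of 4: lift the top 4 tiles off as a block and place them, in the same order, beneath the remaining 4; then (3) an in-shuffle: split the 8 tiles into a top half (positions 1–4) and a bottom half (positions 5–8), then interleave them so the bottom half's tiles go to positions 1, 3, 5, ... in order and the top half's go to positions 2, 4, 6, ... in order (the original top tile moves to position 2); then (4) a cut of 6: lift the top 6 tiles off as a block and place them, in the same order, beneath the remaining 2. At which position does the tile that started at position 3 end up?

4

Track the tile from position 3 forward through each operation:
  after op 1 (out-shuffle): 3 → 5
  after op 2 (cut 4): 5 → 1
  after op 3 (in-shuffle): 1 → 2
  after op 4 (cut 6): 2 → 4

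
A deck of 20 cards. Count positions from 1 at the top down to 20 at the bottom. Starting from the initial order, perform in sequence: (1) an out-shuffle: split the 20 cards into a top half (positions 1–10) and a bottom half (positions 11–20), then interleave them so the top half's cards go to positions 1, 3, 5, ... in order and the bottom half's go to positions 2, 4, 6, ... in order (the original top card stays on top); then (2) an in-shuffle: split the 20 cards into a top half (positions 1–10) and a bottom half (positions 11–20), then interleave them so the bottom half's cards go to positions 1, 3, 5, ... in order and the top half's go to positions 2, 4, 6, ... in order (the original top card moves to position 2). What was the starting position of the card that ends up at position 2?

1

Undo the operations in reverse order, starting from position 2:
  undo op 2 (in-shuffle, from top half): 2 ← 1
  undo op 1 (out-shuffle, from top half): 1 ← 1
So the card at position 2 came from original position 1.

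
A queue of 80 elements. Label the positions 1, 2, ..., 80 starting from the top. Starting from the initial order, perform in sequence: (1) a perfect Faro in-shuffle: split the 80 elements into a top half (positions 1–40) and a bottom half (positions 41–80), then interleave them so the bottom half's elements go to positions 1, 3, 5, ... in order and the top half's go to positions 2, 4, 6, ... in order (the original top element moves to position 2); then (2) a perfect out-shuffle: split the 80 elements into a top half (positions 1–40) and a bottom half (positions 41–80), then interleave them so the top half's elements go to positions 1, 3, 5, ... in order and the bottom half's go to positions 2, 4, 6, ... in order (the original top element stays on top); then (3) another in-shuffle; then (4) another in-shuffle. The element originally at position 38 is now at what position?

Track the element from position 38 forward through each operation:
  after op 1 (in-shuffle): 38 → 76
  after op 2 (out-shuffle): 76 → 72
  after op 3 (in-shuffle): 72 → 63
  after op 4 (in-shuffle): 63 → 45

45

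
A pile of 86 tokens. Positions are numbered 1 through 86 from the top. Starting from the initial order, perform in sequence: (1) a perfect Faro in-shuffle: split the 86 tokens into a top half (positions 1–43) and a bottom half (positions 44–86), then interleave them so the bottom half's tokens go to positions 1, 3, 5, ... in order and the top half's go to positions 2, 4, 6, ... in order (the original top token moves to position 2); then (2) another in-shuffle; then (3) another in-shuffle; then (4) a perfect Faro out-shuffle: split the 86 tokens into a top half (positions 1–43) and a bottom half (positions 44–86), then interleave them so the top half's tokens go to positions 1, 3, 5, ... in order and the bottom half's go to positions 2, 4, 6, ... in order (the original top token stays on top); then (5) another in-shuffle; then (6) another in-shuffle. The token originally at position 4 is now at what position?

Track the token from position 4 forward through each operation:
  after op 1 (in-shuffle): 4 → 8
  after op 2 (in-shuffle): 8 → 16
  after op 3 (in-shuffle): 16 → 32
  after op 4 (out-shuffle): 32 → 63
  after op 5 (in-shuffle): 63 → 39
  after op 6 (in-shuffle): 39 → 78

78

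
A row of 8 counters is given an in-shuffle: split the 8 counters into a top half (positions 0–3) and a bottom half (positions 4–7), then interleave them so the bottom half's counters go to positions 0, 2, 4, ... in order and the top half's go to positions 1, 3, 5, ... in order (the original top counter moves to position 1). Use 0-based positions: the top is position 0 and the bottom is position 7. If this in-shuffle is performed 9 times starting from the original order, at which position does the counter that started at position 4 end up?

Track the counter's position through each in-shuffle:
4 → 0 → 1 → 3 → 7 → 6 → 4 → 0 → 1 → 3

3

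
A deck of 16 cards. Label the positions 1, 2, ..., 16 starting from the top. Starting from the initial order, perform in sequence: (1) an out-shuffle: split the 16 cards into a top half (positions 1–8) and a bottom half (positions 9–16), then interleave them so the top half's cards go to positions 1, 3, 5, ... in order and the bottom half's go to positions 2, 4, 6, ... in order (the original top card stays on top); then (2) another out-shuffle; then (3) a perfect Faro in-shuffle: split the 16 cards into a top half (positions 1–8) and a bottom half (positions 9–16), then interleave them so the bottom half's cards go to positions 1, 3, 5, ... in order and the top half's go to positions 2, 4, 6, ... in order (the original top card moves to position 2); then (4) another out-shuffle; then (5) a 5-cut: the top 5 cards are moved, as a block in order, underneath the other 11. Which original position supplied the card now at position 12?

3

Undo the operations in reverse order, starting from position 12:
  undo op 5 (cut 5): 12 ← 1
  undo op 4 (out-shuffle, from top half): 1 ← 1
  undo op 3 (in-shuffle, from bottom half): 1 ← 9
  undo op 2 (out-shuffle, from top half): 9 ← 5
  undo op 1 (out-shuffle, from top half): 5 ← 3
So the card at position 12 came from original position 3.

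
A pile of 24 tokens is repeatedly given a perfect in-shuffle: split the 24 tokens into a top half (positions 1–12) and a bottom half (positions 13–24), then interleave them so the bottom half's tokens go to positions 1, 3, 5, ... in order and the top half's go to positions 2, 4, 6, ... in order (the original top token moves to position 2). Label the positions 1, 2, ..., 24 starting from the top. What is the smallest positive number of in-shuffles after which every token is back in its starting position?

20

The in-shuffle permutes the 24 positions with cycle lengths [4, 20].
Every token is home exactly when every cycle has completed a whole number of laps, i.e. after lcm(4, 20) = 20 in-shuffles.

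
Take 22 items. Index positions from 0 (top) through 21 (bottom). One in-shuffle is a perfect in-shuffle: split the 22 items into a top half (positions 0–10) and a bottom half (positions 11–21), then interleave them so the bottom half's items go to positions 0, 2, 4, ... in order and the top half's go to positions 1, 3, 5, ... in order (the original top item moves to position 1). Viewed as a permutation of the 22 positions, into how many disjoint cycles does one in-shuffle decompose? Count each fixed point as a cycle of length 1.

2

Trace each unvisited position around until it returns:
(0 1 3 7 15 8 ... len 11) (4 9 19 16 10 21 ... len 11)
2 cycles in total.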